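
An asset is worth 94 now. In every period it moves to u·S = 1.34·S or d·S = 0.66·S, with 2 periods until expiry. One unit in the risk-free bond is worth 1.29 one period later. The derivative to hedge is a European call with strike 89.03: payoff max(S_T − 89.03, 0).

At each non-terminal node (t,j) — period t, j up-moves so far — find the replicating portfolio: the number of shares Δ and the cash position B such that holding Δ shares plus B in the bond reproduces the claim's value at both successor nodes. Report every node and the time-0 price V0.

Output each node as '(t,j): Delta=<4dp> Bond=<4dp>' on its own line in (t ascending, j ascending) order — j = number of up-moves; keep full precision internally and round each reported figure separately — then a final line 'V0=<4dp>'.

(0,0): Delta=0.8961 Bond=-43.0976
(1,0): Delta=0.0000 Bond=0.0000
(1,1): Delta=0.9312 Bond=-60.0082
V0=41.1386

The replicating-portfolio and risk-neutral prices coincide; use p* = (1.29−0.66)/(1.34−0.66) = 0.9265 for the latter.
Terminal values V(2,·): V(2,0)=0.0000, V(2,1)=0.0000, V(2,2)=79.7564
Node (1,0) S=62.0400: V=(p*·0.0000+(1−p*)·0.0000)/1.29=0.0000; Δ=(0.0000−0.0000)/(83.1336−40.9464)=0.0000; B=V−Δ·S=0.0000
Node (1,1) S=125.9600: V=(p*·79.7564+(1−p*)·0.0000)/1.29=57.2806; Δ=(79.7564−0.0000)/(168.7864−83.1336)=0.9312; B=V−Δ·S=-60.0082
Node (0,0) S=94.0000: V=(p*·57.2806+(1−p*)·0.0000)/1.29=41.1386; Δ=(57.2806−0.0000)/(125.9600−62.0400)=0.8961; B=V−Δ·S=-43.0976
The time-0 hedge costs 41.1386, which is the no-arbitrage price.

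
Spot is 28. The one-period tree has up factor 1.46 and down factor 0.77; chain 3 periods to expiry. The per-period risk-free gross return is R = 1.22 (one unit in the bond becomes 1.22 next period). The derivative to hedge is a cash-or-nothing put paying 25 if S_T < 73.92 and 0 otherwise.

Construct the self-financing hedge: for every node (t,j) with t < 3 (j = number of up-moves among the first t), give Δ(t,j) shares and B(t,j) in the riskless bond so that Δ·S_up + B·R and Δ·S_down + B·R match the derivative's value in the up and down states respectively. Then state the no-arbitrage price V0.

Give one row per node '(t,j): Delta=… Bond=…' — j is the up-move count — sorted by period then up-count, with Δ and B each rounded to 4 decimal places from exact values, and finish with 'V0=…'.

The replicating-portfolio and risk-neutral prices coincide; use p* = (1.22−0.77)/(1.46−0.77) = 0.6522 for the latter.
Terminal values V(3,·): V(3,0)=25.0000, V(3,1)=25.0000, V(3,2)=25.0000, V(3,3)=0.0000
(2,0): S=16.6012. Δ = (V_up−V_dn)/(S_up−S_dn) = (25.0000−25.0000)/(24.2378−12.7829) = 0.0000. V = [p*·25.0000 + (1−p*)·25.0000]/1.22 = 20.4918. B = V − Δ·S = 20.4918.
(2,1): S=31.4776. Δ = (V_up−V_dn)/(S_up−S_dn) = (25.0000−25.0000)/(45.9573−24.2378) = 0.0000. V = [p*·25.0000 + (1−p*)·25.0000]/1.22 = 20.4918. B = V − Δ·S = 20.4918.
(2,2): S=59.6848. Δ = (V_up−V_dn)/(S_up−S_dn) = (0.0000−25.0000)/(87.1398−45.9573) = -0.6071. V = [p*·0.0000 + (1−p*)·25.0000]/1.22 = 7.1276. B = V − Δ·S = 43.3595.
(1,0): S=21.5600. Δ = (V_up−V_dn)/(S_up−S_dn) = (20.4918−20.4918)/(31.4776−16.6012) = 0.0000. V = [p*·20.4918 + (1−p*)·20.4918]/1.22 = 16.7966. B = V − Δ·S = 16.7966.
(1,1): S=40.8800. Δ = (V_up−V_dn)/(S_up−S_dn) = (7.1276−20.4918)/(59.6848−31.4776) = -0.4738. V = [p*·7.1276 + (1−p*)·20.4918]/1.22 = 9.6525. B = V − Δ·S = 29.0209.
(0,0): S=28.0000. Δ = (V_up−V_dn)/(S_up−S_dn) = (9.6525−16.7966)/(40.8800−21.5600) = -0.3698. V = [p*·9.6525 + (1−p*)·16.7966]/1.22 = 9.9487. B = V − Δ·S = 20.3024.
Self-financing check: at every node Δ·S+B equals the discounted successor values.

(0,0): Delta=-0.3698 Bond=20.3024
(1,0): Delta=0.0000 Bond=16.7966
(1,1): Delta=-0.4738 Bond=29.0209
(2,0): Delta=0.0000 Bond=20.4918
(2,1): Delta=0.0000 Bond=20.4918
(2,2): Delta=-0.6071 Bond=43.3595
V0=9.9487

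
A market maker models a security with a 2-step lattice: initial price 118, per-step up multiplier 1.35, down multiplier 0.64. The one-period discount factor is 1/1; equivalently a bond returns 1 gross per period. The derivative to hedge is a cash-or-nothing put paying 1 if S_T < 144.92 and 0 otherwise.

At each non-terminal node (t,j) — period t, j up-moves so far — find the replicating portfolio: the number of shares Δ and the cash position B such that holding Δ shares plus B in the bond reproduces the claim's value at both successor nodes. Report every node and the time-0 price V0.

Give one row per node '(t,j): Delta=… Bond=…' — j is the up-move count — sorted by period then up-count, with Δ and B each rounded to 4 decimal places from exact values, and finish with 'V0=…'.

Under the risk-neutral measure, an up-move has probability p* = (R−d)/(u−d) = 0.5070 and values discount at R = 1.
Payoff layer (t=2): V(2,0)=1.0000, V(2,1)=1.0000, V(2,2)=0.0000
Node (1,0) S=75.5200: V=(p*·1.0000+(1−p*)·1.0000)/1=1.0000; Δ=(1.0000−1.0000)/(101.9520−48.3328)=0.0000; B=V−Δ·S=1.0000
Node (1,1) S=159.3000: V=(p*·0.0000+(1−p*)·1.0000)/1=0.4930; Δ=(0.0000−1.0000)/(215.0550−101.9520)=-0.0088; B=V−Δ·S=1.9014
Node (0,0) S=118.0000: V=(p*·0.4930+(1−p*)·1.0000)/1=0.7429; Δ=(0.4930−1.0000)/(159.3000−75.5200)=-0.0061; B=V−Δ·S=1.4571
Check: Δ(0,0)·S0 + B(0,0) = 0.7429 = V0.

(0,0): Delta=-0.0061 Bond=1.4571
(1,0): Delta=0.0000 Bond=1.0000
(1,1): Delta=-0.0088 Bond=1.9014
V0=0.7429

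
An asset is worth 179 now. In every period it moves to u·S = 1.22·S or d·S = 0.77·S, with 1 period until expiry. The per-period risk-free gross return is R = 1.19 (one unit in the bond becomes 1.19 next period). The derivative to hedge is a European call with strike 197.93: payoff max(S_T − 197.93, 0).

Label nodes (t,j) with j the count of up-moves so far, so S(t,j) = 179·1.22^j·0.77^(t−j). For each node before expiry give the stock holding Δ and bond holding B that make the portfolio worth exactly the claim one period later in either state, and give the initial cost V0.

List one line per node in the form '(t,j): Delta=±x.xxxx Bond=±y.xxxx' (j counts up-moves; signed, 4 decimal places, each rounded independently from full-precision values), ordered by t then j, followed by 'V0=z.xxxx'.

No-arbitrage ⇒ martingale measure with p* = (R−d)/(u−d) = 0.9333.
Terminal values V(1,·): V(1,0)=0.0000, V(1,1)=20.4500
  t=0,j=0: stock 179.0000 → up 218.3800 (V=20.4500), down 137.8300 (V=0.0000). Price 16.0392; hedge Δ=0.2539, bond B=-29.4052.
The time-0 hedge costs 16.0392, which is the no-arbitrage price.

(0,0): Delta=0.2539 Bond=-29.4052
V0=16.0392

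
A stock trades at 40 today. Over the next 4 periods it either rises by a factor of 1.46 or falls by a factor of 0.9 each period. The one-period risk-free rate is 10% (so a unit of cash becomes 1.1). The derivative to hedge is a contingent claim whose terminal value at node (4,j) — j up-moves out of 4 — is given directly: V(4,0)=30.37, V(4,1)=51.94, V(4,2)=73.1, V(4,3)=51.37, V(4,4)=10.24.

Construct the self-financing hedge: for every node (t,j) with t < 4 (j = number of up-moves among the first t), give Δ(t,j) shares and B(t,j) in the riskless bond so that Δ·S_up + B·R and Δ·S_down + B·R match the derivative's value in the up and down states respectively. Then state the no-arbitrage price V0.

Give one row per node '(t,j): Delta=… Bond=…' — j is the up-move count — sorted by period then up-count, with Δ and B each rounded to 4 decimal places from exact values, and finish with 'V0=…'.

Since d<R<u, set p* = (R−d)/(u−d) = 0.3571; price each node as the discounted p*-expectation of its children.
Terminal payoffs: V(4,0)=30.3700, V(4,1)=51.9400, V(4,2)=73.1000, V(4,3)=51.3700, V(4,4)=10.2400
(3,0): S=29.1600. Δ = (V_up−V_dn)/(S_up−S_dn) = (51.9400−30.3700)/(42.5736−26.2440) = 1.3209. V = [p*·51.9400 + (1−p*)·30.3700]/1.1 = 34.6123. B = V − Δ·S = -3.9055.
(3,1): S=47.3040. Δ = (V_up−V_dn)/(S_up−S_dn) = (73.1000−51.9400)/(69.0638−42.5736) = 0.7988. V = [p*·73.1000 + (1−p*)·51.9400]/1.1 = 54.0883. B = V − Δ·S = 16.3026.
(3,2): S=76.7376. Δ = (V_up−V_dn)/(S_up−S_dn) = (51.3700−73.1000)/(112.0369−69.0638) = -0.5057. V = [p*·51.3700 + (1−p*)·73.1000]/1.1 = 59.3994. B = V − Δ·S = 98.2029.
(3,3): S=124.4854. Δ = (V_up−V_dn)/(S_up−S_dn) = (10.2400−51.3700)/(181.7487−112.0369) = -0.5900. V = [p*·10.2400 + (1−p*)·51.3700]/1.1 = 33.3461. B = V − Δ·S = 106.7925.
(2,0): S=32.4000. Δ = (V_up−V_dn)/(S_up−S_dn) = (54.0883−34.6123)/(47.3040−29.1600) = 1.0734. V = [p*·54.0883 + (1−p*)·34.6123]/1.1 = 37.7891. B = V − Δ·S = 3.0106.
(2,1): S=52.5600. Δ = (V_up−V_dn)/(S_up−S_dn) = (59.3994−54.0883)/(76.7376−47.3040) = 0.1804. V = [p*·59.3994 + (1−p*)·54.0883]/1.1 = 50.8956. B = V − Δ·S = 41.4116.
(2,2): S=85.2640. Δ = (V_up−V_dn)/(S_up−S_dn) = (33.3461−59.3994)/(124.4854−76.7376) = -0.5456. V = [p*·33.3461 + (1−p*)·59.3994]/1.1 = 45.5406. B = V − Δ·S = 92.0642.
(1,0): S=36.0000. Δ = (V_up−V_dn)/(S_up−S_dn) = (50.8956−37.7891)/(52.5600−32.4000) = 0.6501. V = [p*·50.8956 + (1−p*)·37.7891]/1.1 = 38.6091. B = V − Δ·S = 15.2048.
(1,1): S=58.4000. Δ = (V_up−V_dn)/(S_up−S_dn) = (45.5406−50.8956)/(85.2640−52.5600) = -0.1637. V = [p*·45.5406 + (1−p*)·50.8956]/1.1 = 44.5301. B = V − Δ·S = 54.0925.
(0,0): S=40.0000. Δ = (V_up−V_dn)/(S_up−S_dn) = (44.5301−38.6091)/(58.4000−36.0000) = 0.2643. V = [p*·44.5301 + (1−p*)·38.6091]/1.1 = 37.0216. B = V − Δ·S = 26.4484.
Self-financing check: at every node Δ·S+B equals the discounted successor values.

(0,0): Delta=0.2643 Bond=26.4484
(1,0): Delta=0.6501 Bond=15.2048
(1,1): Delta=-0.1637 Bond=54.0925
(2,0): Delta=1.0734 Bond=3.0106
(2,1): Delta=0.1804 Bond=41.4116
(2,2): Delta=-0.5456 Bond=92.0642
(3,0): Delta=1.3209 Bond=-3.9055
(3,1): Delta=0.7988 Bond=16.3026
(3,2): Delta=-0.5057 Bond=98.2029
(3,3): Delta=-0.5900 Bond=106.7925
V0=37.0216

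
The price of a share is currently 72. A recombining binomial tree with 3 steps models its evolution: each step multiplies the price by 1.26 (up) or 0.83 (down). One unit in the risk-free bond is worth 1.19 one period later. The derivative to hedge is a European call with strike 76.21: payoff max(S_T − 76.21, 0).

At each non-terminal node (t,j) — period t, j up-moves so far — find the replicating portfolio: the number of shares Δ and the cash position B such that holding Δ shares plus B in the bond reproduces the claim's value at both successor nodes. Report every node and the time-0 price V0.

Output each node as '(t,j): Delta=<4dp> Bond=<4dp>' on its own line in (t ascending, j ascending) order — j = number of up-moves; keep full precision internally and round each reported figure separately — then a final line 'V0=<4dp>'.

(0,0): Delta=0.9019 Bond=-37.5261
(1,0): Delta=0.5110 Bond=-21.2999
(1,1): Delta=0.9519 Bond=-49.1976
(2,0): Delta=0.0000 Bond=0.0000
(2,1): Delta=0.5765 Bond=-30.2754
(2,2): Delta=1.0000 Bond=-64.0420
V0=27.4071

Since d<R<u, set p* = (R−d)/(u−d) = 0.8372; price each node as the discounted p*-expectation of its children.
Payoff layer (t=3): V(3,0)=0.0000, V(3,1)=0.0000, V(3,2)=18.6650, V(3,3)=67.8171
  t=2,j=0: stock 49.6008 → up 62.4970 (V=0.0000), down 41.1687 (V=0.0000). Price 0.0000; hedge Δ=0.0000, bond B=0.0000.
  t=2,j=1: stock 75.2976 → up 94.8750 (V=18.6650), down 62.4970 (V=0.0000). Price 13.1315; hedge Δ=0.5765, bond B=-30.2754.
  t=2,j=2: stock 114.3072 → up 144.0271 (V=67.8171), down 94.8750 (V=18.6650). Price 50.2652; hedge Δ=1.0000, bond B=-64.0420.
  t=1,j=0: stock 59.7600 → up 75.2976 (V=13.1315), down 49.6008 (V=0.0000). Price 9.2385; hedge Δ=0.5110, bond B=-21.2999.
  t=1,j=1: stock 90.7200 → up 114.3072 (V=50.2652), down 75.2976 (V=13.1315). Price 37.1598; hedge Δ=0.9519, bond B=-49.1976.
  t=0,j=0: stock 72.0000 → up 90.7200 (V=37.1598), down 59.7600 (V=9.2385). Price 27.4071; hedge Δ=0.9019, bond B=-37.5261.
Each (Δ,B) replicates both successor values, so the strategy is self-financing and V0 is arbitrage-free.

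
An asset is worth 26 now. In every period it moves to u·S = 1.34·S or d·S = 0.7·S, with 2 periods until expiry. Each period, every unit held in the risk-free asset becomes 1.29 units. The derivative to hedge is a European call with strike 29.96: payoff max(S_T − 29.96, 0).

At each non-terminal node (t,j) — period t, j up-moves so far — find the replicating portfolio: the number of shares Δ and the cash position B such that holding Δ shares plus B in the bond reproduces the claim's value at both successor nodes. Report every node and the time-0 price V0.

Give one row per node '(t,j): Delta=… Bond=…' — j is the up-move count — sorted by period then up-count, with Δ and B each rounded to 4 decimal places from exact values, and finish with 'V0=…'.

(0,0): Delta=0.7183 Bond=-10.1343
(1,0): Delta=0.0000 Bond=0.0000
(1,1): Delta=0.7501 Bond=-14.1811
V0=8.5417

Under the risk-neutral measure, an up-move has probability p* = (R−d)/(u−d) = 0.9219 and values discount at R = 1.29.
Payoff layer (t=2): V(2,0)=0.0000, V(2,1)=0.0000, V(2,2)=16.7256
  t=1,j=0: stock 18.2000 → up 24.3880 (V=0.0000), down 12.7400 (V=0.0000). Price 0.0000; hedge Δ=0.0000, bond B=0.0000.
  t=1,j=1: stock 34.8400 → up 46.6856 (V=16.7256), down 24.3880 (V=0.0000). Price 11.9526; hedge Δ=0.7501, bond B=-14.1811.
  t=0,j=0: stock 26.0000 → up 34.8400 (V=11.9526), down 18.2000 (V=0.0000). Price 8.5417; hedge Δ=0.7183, bond B=-10.1343.
Root portfolio cost Δ·26+B reproduces V0=8.5417.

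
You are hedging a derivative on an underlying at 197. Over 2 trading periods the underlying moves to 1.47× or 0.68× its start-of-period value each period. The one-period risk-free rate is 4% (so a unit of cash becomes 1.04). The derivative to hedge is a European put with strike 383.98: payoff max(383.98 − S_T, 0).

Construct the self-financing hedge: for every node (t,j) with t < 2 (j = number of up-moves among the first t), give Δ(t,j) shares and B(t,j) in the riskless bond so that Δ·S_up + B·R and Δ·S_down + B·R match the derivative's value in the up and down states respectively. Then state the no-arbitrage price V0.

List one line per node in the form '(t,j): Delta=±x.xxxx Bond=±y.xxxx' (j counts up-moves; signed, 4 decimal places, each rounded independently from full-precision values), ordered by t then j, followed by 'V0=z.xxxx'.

(0,0): Delta=-0.8825 Bond=339.8822
(1,0): Delta=-1.0000 Bond=369.2115
(1,1): Delta=-0.8177 Bond=334.6841
V0=166.0205

Risk-neutral probability p* = (R−d)/(u−d) = (1.04−0.68)/(1.47−0.68) = 0.4557.
At expiry t=2: V(2,0)=292.8872, V(2,1)=187.0588, V(2,2)=0.0000
Node (1,0) S=133.9600: V=(p*·187.0588+(1−p*)·292.8872)/1.04=235.2515; Δ=(187.0588−292.8872)/(196.9212−91.0928)=-1.0000; B=V−Δ·S=369.2115
Node (1,1) S=289.5900: V=(p*·0.0000+(1−p*)·187.0588)/1.04=97.9008; Δ=(0.0000−187.0588)/(425.6973−196.9212)=-0.8177; B=V−Δ·S=334.6841
Node (0,0) S=197.0000: V=(p*·97.9008+(1−p*)·235.2515)/1.04=166.0205; Δ=(97.9008−235.2515)/(289.5900−133.9600)=-0.8825; B=V−Δ·S=339.8822
Each (Δ,B) replicates both successor values, so the strategy is self-financing and V0 is arbitrage-free.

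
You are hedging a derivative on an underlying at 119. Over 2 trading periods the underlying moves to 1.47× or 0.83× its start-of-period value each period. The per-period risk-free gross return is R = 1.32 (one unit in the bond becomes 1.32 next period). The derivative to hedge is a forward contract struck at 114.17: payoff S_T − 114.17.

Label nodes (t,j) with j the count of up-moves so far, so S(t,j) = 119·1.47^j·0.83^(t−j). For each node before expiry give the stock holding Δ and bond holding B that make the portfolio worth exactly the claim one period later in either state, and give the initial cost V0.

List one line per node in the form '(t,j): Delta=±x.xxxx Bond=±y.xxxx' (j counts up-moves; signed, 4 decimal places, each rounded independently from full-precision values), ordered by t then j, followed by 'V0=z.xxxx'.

(0,0): Delta=1.0000 Bond=-65.5246
(1,0): Delta=1.0000 Bond=-86.4924
(1,1): Delta=1.0000 Bond=-86.4924
V0=53.4754

The replicating-portfolio and risk-neutral prices coincide; use p* = (1.32−0.83)/(1.47−0.83) = 0.7656 for the latter.
Terminal values V(2,·): V(2,0)=-32.1909, V(2,1)=31.0219, V(2,2)=142.9771
  t=1,j=0: stock 98.7700 → up 145.1919 (V=31.0219), down 81.9791 (V=-32.1909). Price 12.2776; hedge Δ=1.0000, bond B=-86.4924.
  t=1,j=1: stock 174.9300 → up 257.1471 (V=142.9771), down 145.1919 (V=31.0219). Price 88.4376; hedge Δ=1.0000, bond B=-86.4924.
  t=0,j=0: stock 119.0000 → up 174.9300 (V=88.4376), down 98.7700 (V=12.2776). Price 53.4754; hedge Δ=1.0000, bond B=-65.5246.
Check: Δ(0,0)·S0 + B(0,0) = 53.4754 = V0.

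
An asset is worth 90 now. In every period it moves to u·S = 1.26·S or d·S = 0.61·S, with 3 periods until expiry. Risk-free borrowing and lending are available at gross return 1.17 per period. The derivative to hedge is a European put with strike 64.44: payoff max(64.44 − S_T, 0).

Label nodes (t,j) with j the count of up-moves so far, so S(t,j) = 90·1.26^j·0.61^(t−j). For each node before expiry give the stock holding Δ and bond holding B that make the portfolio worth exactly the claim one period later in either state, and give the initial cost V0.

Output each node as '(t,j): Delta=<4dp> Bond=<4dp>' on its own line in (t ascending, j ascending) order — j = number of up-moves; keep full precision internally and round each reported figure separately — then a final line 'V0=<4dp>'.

(0,0): Delta=-0.0715 Bond=7.1944
(1,0): Delta=-0.5312 Bond=33.6555
(1,1): Delta=-0.0357 Bond=4.3614
(2,0): Delta=-1.0000 Bond=55.0769
(2,1): Delta=-0.4947 Bond=36.8537
(2,2): Delta=0.0000 Bond=0.0000
V0=0.7611

Since d<R<u, set p* = (R−d)/(u−d) = 0.8615; price each node as the discounted p*-expectation of its children.
Payoff layer (t=3): V(3,0)=44.0117, V(3,1)=22.2439, V(3,2)=0.0000, V(3,3)=0.0000
Node (2,0) S=33.4890: V=(p*·22.2439+(1−p*)·44.0117)/1.17=21.5879; Δ=(22.2439−44.0117)/(42.1961−20.4283)=-1.0000; B=V−Δ·S=55.0769
Node (2,1) S=69.1740: V=(p*·0.0000+(1−p*)·22.2439)/1.17=2.6324; Δ=(0.0000−22.2439)/(87.1592−42.1961)=-0.4947; B=V−Δ·S=36.8537
Node (2,2) S=142.8840: V=(p*·0.0000+(1−p*)·0.0000)/1.17=0.0000; Δ=(0.0000−0.0000)/(180.0338−87.1592)=0.0000; B=V−Δ·S=0.0000
Node (1,0) S=54.9000: V=(p*·2.6324+(1−p*)·21.5879)/1.17=4.4932; Δ=(2.6324−21.5879)/(69.1740−33.4890)=-0.5312; B=V−Δ·S=33.6555
Node (1,1) S=113.4000: V=(p*·0.0000+(1−p*)·2.6324)/1.17=0.3115; Δ=(0.0000−2.6324)/(142.8840−69.1740)=-0.0357; B=V−Δ·S=4.3614
Node (0,0) S=90.0000: V=(p*·0.3115+(1−p*)·4.4932)/1.17=0.7611; Δ=(0.3115−4.4932)/(113.4000−54.9000)=-0.0715; B=V−Δ·S=7.1944
Check: Δ(0,0)·S0 + B(0,0) = 0.7611 = V0.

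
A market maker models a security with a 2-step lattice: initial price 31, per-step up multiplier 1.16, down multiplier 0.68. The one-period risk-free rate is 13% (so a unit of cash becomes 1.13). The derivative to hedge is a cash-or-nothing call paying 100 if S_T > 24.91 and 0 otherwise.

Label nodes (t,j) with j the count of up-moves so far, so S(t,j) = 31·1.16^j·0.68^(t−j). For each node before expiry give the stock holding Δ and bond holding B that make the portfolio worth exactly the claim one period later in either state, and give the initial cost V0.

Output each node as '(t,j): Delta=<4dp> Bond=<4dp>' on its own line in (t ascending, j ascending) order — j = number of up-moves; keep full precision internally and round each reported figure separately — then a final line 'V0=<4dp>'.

(0,0): Delta=5.5756 Bond=-104.0117
(1,0): Delta=0.0000 Bond=0.0000
(1,1): Delta=5.7935 Bond=-125.3687
V0=68.8313

Risk-neutral probability p* = (R−d)/(u−d) = (1.13−0.68)/(1.16−0.68) = 0.9375.
Terminal values V(2,·): V(2,0)=0.0000, V(2,1)=0.0000, V(2,2)=100.0000
  t=1,j=0: stock 21.0800 → up 24.4528 (V=0.0000), down 14.3344 (V=0.0000). Price 0.0000; hedge Δ=0.0000, bond B=0.0000.
  t=1,j=1: stock 35.9600 → up 41.7136 (V=100.0000), down 24.4528 (V=0.0000). Price 82.9646; hedge Δ=5.7935, bond B=-125.3687.
  t=0,j=0: stock 31.0000 → up 35.9600 (V=82.9646), down 21.0800 (V=0.0000). Price 68.8313; hedge Δ=5.5756, bond B=-104.0117.
Root portfolio cost Δ·31+B reproduces V0=68.8313.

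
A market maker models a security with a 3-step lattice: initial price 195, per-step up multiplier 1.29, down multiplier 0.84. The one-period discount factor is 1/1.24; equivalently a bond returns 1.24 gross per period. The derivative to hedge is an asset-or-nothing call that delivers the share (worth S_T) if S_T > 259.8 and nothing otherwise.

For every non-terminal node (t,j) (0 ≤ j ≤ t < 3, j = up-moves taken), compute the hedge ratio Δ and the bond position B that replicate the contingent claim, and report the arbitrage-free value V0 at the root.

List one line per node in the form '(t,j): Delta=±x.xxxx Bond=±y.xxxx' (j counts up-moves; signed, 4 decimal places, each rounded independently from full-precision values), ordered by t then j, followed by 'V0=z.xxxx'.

Under the risk-neutral measure, an up-move has probability p* = (R−d)/(u−d) = 0.8889 and values discount at R = 1.24.
Terminal payoffs: V(3,0)=0.0000, V(3,1)=0.0000, V(3,2)=272.5796, V(3,3)=418.6044
Node (2,0) S=137.5920: V=(p*·0.0000+(1−p*)·0.0000)/1.24=0.0000; Δ=(0.0000−0.0000)/(177.4937−115.5773)=0.0000; B=V−Δ·S=0.0000
Node (2,1) S=211.3020: V=(p*·272.5796+(1−p*)·0.0000)/1.24=195.3975; Δ=(272.5796−0.0000)/(272.5796−177.4937)=2.8667; B=V−Δ·S=-410.3349
Node (2,2) S=324.4995: V=(p*·418.6044+(1−p*)·272.5796)/1.24=324.4995; Δ=(418.6044−272.5796)/(418.6044−272.5796)=1.0000; B=V−Δ·S=0.0000
Node (1,0) S=163.8000: V=(p*·195.3975+(1−p*)·0.0000)/1.24=140.0699; Δ=(195.3975−0.0000)/(211.3020−137.5920)=2.6509; B=V−Δ·S=-294.1468
Node (1,1) S=251.5500: V=(p*·324.4995+(1−p*)·195.3975)/1.24=250.1249; Δ=(324.4995−195.3975)/(324.4995−211.3020)=1.1405; B=V−Δ·S=-36.7684
Node (0,0) S=195.0000: V=(p*·250.1249+(1−p*)·140.0699)/1.24=191.8521; Δ=(250.1249−140.0699)/(251.5500−163.8000)=1.2542; B=V−Δ·S=-52.7145
Each (Δ,B) replicates both successor values, so the strategy is self-financing and V0 is arbitrage-free.

(0,0): Delta=1.2542 Bond=-52.7145
(1,0): Delta=2.6509 Bond=-294.1468
(1,1): Delta=1.1405 Bond=-36.7684
(2,0): Delta=0.0000 Bond=0.0000
(2,1): Delta=2.8667 Bond=-410.3349
(2,2): Delta=1.0000 Bond=0.0000
V0=191.8521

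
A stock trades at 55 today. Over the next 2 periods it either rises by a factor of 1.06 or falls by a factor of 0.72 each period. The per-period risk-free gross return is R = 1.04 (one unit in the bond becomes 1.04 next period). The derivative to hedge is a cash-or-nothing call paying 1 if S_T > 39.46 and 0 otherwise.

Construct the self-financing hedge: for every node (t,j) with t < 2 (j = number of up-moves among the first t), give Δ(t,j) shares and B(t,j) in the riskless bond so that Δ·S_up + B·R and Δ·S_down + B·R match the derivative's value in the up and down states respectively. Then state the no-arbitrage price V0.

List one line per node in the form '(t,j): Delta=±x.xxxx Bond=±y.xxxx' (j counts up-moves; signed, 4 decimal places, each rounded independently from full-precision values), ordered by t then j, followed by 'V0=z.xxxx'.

(0,0): Delta=0.0030 Bond=0.7550
(1,0): Delta=0.0743 Bond=-2.0362
(1,1): Delta=0.0000 Bond=0.9615
V0=0.9214

Under the risk-neutral measure, an up-move has probability p* = (R−d)/(u−d) = 0.9412 and values discount at R = 1.04.
At expiry t=2: V(2,0)=0.0000, V(2,1)=1.0000, V(2,2)=1.0000
Node (1,0) S=39.6000: V=(p*·1.0000+(1−p*)·0.0000)/1.04=0.9050; Δ=(1.0000−0.0000)/(41.9760−28.5120)=0.0743; B=V−Δ·S=-2.0362
Node (1,1) S=58.3000: V=(p*·1.0000+(1−p*)·1.0000)/1.04=0.9615; Δ=(1.0000−1.0000)/(61.7980−41.9760)=0.0000; B=V−Δ·S=0.9615
Node (0,0) S=55.0000: V=(p*·0.9615+(1−p*)·0.9050)/1.04=0.9214; Δ=(0.9615−0.9050)/(58.3000−39.6000)=0.0030; B=V−Δ·S=0.7550
Each (Δ,B) replicates both successor values, so the strategy is self-financing and V0 is arbitrage-free.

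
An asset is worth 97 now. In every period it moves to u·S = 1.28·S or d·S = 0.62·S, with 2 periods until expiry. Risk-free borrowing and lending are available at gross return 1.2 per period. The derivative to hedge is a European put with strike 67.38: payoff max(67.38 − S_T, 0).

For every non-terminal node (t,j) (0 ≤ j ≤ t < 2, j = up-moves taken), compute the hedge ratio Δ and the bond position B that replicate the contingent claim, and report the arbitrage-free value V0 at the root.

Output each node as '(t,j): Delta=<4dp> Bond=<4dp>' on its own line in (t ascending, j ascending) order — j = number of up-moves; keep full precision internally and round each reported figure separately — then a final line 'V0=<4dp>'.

(0,0): Delta=-0.0475 Bond=4.9127
(1,0): Delta=-0.7582 Bond=48.6355
(1,1): Delta=0.0000 Bond=0.0000
V0=0.3070

The replicating-portfolio and risk-neutral prices coincide; use p* = (1.2−0.62)/(1.28−0.62) = 0.8788 for the latter.
Payoff layer (t=2): V(2,0)=30.0932, V(2,1)=0.0000, V(2,2)=0.0000
  t=1,j=0: stock 60.1400 → up 76.9792 (V=0.0000), down 37.2868 (V=30.0932). Price 3.0397; hedge Δ=-0.7582, bond B=48.6355.
  t=1,j=1: stock 124.1600 → up 158.9248 (V=0.0000), down 76.9792 (V=0.0000). Price 0.0000; hedge Δ=0.0000, bond B=0.0000.
  t=0,j=0: stock 97.0000 → up 124.1600 (V=0.0000), down 60.1400 (V=3.0397). Price 0.3070; hedge Δ=-0.0475, bond B=4.9127.
The time-0 hedge costs 0.3070, which is the no-arbitrage price.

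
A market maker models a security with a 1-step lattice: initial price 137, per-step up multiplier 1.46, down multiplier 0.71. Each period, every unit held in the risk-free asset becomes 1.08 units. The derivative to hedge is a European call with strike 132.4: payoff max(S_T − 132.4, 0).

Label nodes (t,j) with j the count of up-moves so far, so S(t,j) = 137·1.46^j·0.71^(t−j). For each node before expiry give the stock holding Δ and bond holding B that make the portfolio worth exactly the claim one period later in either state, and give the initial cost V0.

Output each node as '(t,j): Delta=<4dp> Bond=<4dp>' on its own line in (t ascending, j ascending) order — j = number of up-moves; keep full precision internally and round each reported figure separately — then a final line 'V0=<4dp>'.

(0,0): Delta=0.6581 Bond=-59.2719
V0=30.8881

No-arbitrage ⇒ martingale measure with p* = (R−d)/(u−d) = 0.4933.
Payoff layer (t=1): V(1,0)=0.0000, V(1,1)=67.6200
  t=0,j=0: stock 137.0000 → up 200.0200 (V=67.6200), down 97.2700 (V=0.0000). Price 30.8881; hedge Δ=0.6581, bond B=-59.2719.
Each (Δ,B) replicates both successor values, so the strategy is self-financing and V0 is arbitrage-free.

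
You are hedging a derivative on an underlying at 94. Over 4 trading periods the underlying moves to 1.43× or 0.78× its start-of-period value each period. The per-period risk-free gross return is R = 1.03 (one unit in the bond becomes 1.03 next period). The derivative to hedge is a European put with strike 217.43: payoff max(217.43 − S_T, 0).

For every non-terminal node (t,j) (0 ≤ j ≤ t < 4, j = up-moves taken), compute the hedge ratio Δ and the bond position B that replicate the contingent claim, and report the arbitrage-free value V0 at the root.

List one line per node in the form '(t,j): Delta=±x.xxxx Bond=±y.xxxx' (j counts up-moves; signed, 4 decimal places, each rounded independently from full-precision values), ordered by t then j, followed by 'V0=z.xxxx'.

(0,0): Delta=-0.8503 Bond=182.5291
(1,0): Delta=-1.0000 Bond=198.9793
(1,1): Delta=-0.7197 Bond=170.4460
(2,0): Delta=-1.0000 Bond=204.9486
(2,1): Delta=-1.0000 Bond=204.9486
(2,2): Delta=-0.4751 Bond=128.5366
(3,0): Delta=-1.0000 Bond=211.0971
(3,1): Delta=-1.0000 Bond=211.0971
(3,2): Delta=-1.0000 Bond=211.0971
(3,3): Delta=-0.0169 Bond=6.4657
V0=102.5987

The replicating-portfolio and risk-neutral prices coincide; use p* = (1.03−0.78)/(1.43−0.78) = 0.3846 for the latter.
Terminal payoffs: V(4,0)=182.6358, V(4,1)=153.6407, V(4,2)=100.4830, V(4,3)=3.0271, V(4,4)=0.0000
  t=3,j=0: stock 44.6079 → up 63.7893 (V=153.6407), down 34.7942 (V=182.6358). Price 166.4892; hedge Δ=-1.0000, bond B=211.0971.
  t=3,j=1: stock 81.7811 → up 116.9470 (V=100.4830), down 63.7893 (V=153.6407). Price 129.3160; hedge Δ=-1.0000, bond B=211.0971.
  t=3,j=2: stock 149.9321 → up 214.4029 (V=3.0271), down 116.9470 (V=100.4830). Price 61.1650; hedge Δ=-1.0000, bond B=211.0971.
  t=3,j=3: stock 274.8755 → up 393.0719 (V=0.0000), down 214.4029 (V=3.0271). Price 1.8086; hedge Δ=-0.0169, bond B=6.4657.
  t=2,j=0: stock 57.1896 → up 81.7811 (V=129.3160), down 44.6079 (V=166.4892). Price 147.7590; hedge Δ=-1.0000, bond B=204.9486.
  t=2,j=1: stock 104.8476 → up 149.9321 (V=61.1650), down 81.7811 (V=129.3160). Price 100.1010; hedge Δ=-1.0000, bond B=204.9486.
  t=2,j=2: stock 192.2206 → up 274.8755 (V=1.8086), down 149.9321 (V=61.1650). Price 37.2191; hedge Δ=-0.4751, bond B=128.5366.
  t=1,j=0: stock 73.3200 → up 104.8476 (V=100.1010), down 57.1896 (V=147.7590). Price 125.6593; hedge Δ=-1.0000, bond B=198.9793.
  t=1,j=1: stock 134.4200 → up 192.2206 (V=37.2191), down 104.8476 (V=100.1010). Price 73.7045; hedge Δ=-0.7197, bond B=170.4460.
  t=0,j=0: stock 94.0000 → up 134.4200 (V=73.7045), down 73.3200 (V=125.6593). Price 102.5987; hedge Δ=-0.8503, bond B=182.5291.
Self-financing check: at every node Δ·S+B equals the discounted successor values.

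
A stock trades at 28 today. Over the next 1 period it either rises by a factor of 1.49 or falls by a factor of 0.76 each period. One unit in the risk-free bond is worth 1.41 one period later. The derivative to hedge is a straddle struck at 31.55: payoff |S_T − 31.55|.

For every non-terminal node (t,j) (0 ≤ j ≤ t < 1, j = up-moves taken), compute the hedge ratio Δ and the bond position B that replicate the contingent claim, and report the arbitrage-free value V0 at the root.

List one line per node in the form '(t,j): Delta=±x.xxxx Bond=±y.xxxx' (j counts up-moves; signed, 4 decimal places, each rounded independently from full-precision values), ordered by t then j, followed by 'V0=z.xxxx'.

(0,0): Delta=-0.0049 Bond=7.3575
V0=7.2205

No-arbitrage ⇒ martingale measure with p* = (R−d)/(u−d) = 0.8904.
Terminal payoffs: V(1,0)=10.2700, V(1,1)=10.1700
(0,0): S=28.0000. Δ = (V_up−V_dn)/(S_up−S_dn) = (10.1700−10.2700)/(41.7200−21.2800) = -0.0049. V = [p*·10.1700 + (1−p*)·10.2700]/1.41 = 7.2205. B = V − Δ·S = 7.3575.
The time-0 hedge costs 7.2205, which is the no-arbitrage price.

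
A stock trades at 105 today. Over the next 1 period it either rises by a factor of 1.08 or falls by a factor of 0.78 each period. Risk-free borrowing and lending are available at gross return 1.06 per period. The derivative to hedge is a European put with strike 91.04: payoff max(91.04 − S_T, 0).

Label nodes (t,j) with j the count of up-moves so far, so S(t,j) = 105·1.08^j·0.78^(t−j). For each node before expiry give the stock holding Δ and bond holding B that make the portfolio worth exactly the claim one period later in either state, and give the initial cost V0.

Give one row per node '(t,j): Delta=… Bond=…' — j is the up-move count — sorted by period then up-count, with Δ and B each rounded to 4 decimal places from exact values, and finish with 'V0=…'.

(0,0): Delta=-0.2902 Bond=31.0415
V0=0.5748

Under the risk-neutral measure, an up-move has probability p* = (R−d)/(u−d) = 0.9333 and values discount at R = 1.06.
Terminal payoffs: V(1,0)=9.1400, V(1,1)=0.0000
(0,0): S=105.0000. Δ = (V_up−V_dn)/(S_up−S_dn) = (0.0000−9.1400)/(113.4000−81.9000) = -0.2902. V = [p*·0.0000 + (1−p*)·9.1400]/1.06 = 0.5748. B = V − Δ·S = 31.0415.
Each (Δ,B) replicates both successor values, so the strategy is self-financing and V0 is arbitrage-free.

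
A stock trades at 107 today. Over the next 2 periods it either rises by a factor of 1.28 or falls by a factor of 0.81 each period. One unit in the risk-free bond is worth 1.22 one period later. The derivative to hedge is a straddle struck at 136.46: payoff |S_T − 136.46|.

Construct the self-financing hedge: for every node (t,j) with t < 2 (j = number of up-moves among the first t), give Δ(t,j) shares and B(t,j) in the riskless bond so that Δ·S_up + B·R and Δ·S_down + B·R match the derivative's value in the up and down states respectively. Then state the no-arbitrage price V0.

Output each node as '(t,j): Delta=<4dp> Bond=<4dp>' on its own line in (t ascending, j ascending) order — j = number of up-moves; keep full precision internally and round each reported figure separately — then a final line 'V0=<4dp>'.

(0,0): Delta=0.1047 Bond=13.2020
(1,0): Delta=-1.0000 Bond=111.8525
(1,1): Delta=0.2070 Bond=2.0948
V0=24.4070

The replicating-portfolio and risk-neutral prices coincide; use p* = (1.22−0.81)/(1.28−0.81) = 0.8723 for the latter.
Terminal values V(2,·): V(2,0)=66.2573, V(2,1)=25.5224, V(2,2)=38.8488
(1,0): S=86.6700. Δ = (V_up−V_dn)/(S_up−S_dn) = (25.5224−66.2573)/(110.9376−70.2027) = -1.0000. V = [p*·25.5224 + (1−p*)·66.2573]/1.22 = 25.1825. B = V − Δ·S = 111.8525.
(1,1): S=136.9600. Δ = (V_up−V_dn)/(S_up−S_dn) = (38.8488−25.5224)/(175.3088−110.9376) = 0.2070. V = [p*·38.8488 + (1−p*)·25.5224]/1.22 = 30.4488. B = V − Δ·S = 2.0948.
(0,0): S=107.0000. Δ = (V_up−V_dn)/(S_up−S_dn) = (30.4488−25.1825)/(136.9600−86.6700) = 0.1047. V = [p*·30.4488 + (1−p*)·25.1825]/1.22 = 24.4070. B = V − Δ·S = 13.2020.
Root portfolio cost Δ·107+B reproduces V0=24.4070.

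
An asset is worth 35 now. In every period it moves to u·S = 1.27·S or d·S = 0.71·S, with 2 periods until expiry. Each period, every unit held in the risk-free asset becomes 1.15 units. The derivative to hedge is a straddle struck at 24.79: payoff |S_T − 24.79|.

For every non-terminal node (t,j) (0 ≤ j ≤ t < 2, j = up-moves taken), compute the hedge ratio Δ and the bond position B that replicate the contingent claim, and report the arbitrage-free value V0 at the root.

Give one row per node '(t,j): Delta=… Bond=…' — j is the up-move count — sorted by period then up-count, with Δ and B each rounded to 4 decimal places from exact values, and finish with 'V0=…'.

(0,0): Delta=0.8641 Bond=-13.4927
(1,0): Delta=-0.0271 Bond=6.6300
(1,1): Delta=1.0000 Bond=-21.5565
V0=16.7515

Under the risk-neutral measure, an up-move has probability p* = (R−d)/(u−d) = 0.7857 and values discount at R = 1.15.
Terminal values V(2,·): V(2,0)=7.1465, V(2,1)=6.7695, V(2,2)=31.6615
  t=1,j=0: stock 24.8500 → up 31.5595 (V=6.7695), down 17.6435 (V=7.1465). Price 5.9568; hedge Δ=-0.0271, bond B=6.6300.
  t=1,j=1: stock 44.4500 → up 56.4515 (V=31.6615), down 31.5595 (V=6.7695). Price 22.8935; hedge Δ=1.0000, bond B=-21.5565.
  t=0,j=0: stock 35.0000 → up 44.4500 (V=22.8935), down 24.8500 (V=5.9568). Price 16.7515; hedge Δ=0.8641, bond B=-13.4927.
The time-0 hedge costs 16.7515, which is the no-arbitrage price.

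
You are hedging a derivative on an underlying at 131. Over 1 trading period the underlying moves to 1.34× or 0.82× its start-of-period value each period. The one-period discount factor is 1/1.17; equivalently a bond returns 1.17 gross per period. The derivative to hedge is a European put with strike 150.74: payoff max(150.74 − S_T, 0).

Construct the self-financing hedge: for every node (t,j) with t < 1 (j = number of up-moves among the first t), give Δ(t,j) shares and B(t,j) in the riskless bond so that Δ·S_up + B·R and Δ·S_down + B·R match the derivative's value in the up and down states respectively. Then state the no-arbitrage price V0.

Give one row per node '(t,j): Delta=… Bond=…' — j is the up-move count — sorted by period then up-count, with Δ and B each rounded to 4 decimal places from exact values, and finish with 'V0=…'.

Since d<R<u, set p* = (R−d)/(u−d) = 0.6731; price each node as the discounted p*-expectation of its children.
Payoff layer (t=1): V(1,0)=43.3200, V(1,1)=0.0000
Node (0,0) S=131.0000: V=(p*·0.0000+(1−p*)·43.3200)/1.17=12.1045; Δ=(0.0000−43.3200)/(175.5400−107.4200)=-0.6359; B=V−Δ·S=95.4122
Root portfolio cost Δ·131+B reproduces V0=12.1045.

(0,0): Delta=-0.6359 Bond=95.4122
V0=12.1045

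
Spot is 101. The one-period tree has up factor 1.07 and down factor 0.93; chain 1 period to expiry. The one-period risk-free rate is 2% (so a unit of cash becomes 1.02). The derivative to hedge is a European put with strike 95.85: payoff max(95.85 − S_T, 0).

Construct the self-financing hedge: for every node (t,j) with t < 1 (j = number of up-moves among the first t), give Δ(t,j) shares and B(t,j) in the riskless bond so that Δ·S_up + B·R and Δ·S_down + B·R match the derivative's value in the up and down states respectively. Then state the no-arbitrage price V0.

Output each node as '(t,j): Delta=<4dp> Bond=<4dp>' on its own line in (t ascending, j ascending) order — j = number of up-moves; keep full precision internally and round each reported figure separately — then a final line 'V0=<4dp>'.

Since d<R<u, set p* = (R−d)/(u−d) = 0.6429; price each node as the discounted p*-expectation of its children.
At expiry t=1: V(1,0)=1.9200, V(1,1)=0.0000
(0,0): S=101.0000. Δ = (V_up−V_dn)/(S_up−S_dn) = (0.0000−1.9200)/(108.0700−93.9300) = -0.1358. V = [p*·0.0000 + (1−p*)·1.9200]/1.02 = 0.6723. B = V − Δ·S = 14.3866.
The time-0 hedge costs 0.6723, which is the no-arbitrage price.

(0,0): Delta=-0.1358 Bond=14.3866
V0=0.6723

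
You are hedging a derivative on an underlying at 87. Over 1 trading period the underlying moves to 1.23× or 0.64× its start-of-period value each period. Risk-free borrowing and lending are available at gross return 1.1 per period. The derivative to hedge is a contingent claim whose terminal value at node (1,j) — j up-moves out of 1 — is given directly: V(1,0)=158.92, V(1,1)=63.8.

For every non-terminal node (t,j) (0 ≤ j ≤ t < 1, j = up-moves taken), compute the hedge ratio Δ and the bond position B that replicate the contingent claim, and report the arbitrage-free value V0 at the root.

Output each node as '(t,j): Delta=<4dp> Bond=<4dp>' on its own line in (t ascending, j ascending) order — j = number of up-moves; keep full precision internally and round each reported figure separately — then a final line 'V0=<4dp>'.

No-arbitrage ⇒ martingale measure with p* = (R−d)/(u−d) = 0.7797.
Terminal payoffs: V(1,0)=158.9200, V(1,1)=63.8000
  t=0,j=0: stock 87.0000 → up 107.0100 (V=63.8000), down 55.6800 (V=158.9200). Price 77.0533; hedge Δ=-1.8531, bond B=238.2737.
Root portfolio cost Δ·87+B reproduces V0=77.0533.

(0,0): Delta=-1.8531 Bond=238.2737
V0=77.0533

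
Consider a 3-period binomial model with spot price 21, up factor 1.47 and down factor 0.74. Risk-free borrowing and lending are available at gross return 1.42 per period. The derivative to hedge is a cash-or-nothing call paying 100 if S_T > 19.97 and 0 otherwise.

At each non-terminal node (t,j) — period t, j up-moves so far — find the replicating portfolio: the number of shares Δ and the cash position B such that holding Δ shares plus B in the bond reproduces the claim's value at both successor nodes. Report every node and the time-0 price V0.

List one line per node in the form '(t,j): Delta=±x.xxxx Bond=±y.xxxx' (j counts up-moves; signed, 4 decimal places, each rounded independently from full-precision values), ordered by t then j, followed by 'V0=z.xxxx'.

(0,0): Delta=0.4128 Bond=25.7869
(1,0): Delta=5.7826 Bond=-46.8294
(1,1): Delta=0.2140 Bond=42.7532
(2,0): Delta=0.0000 Bond=0.0000
(2,1): Delta=5.9967 Bond=-71.3872
(2,2): Delta=0.0000 Bond=70.4225
V0=34.4558

Under the risk-neutral measure, an up-move has probability p* = (R−d)/(u−d) = 0.9315 and values discount at R = 1.42.
Payoff layer (t=3): V(3,0)=0.0000, V(3,1)=0.0000, V(3,2)=100.0000, V(3,3)=100.0000
Node (2,0) S=11.4996: V=(p*·0.0000+(1−p*)·0.0000)/1.42=0.0000; Δ=(0.0000−0.0000)/(16.9044−8.5097)=0.0000; B=V−Δ·S=0.0000
Node (2,1) S=22.8438: V=(p*·100.0000+(1−p*)·0.0000)/1.42=65.5991; Δ=(100.0000−0.0000)/(33.5804−16.9044)=5.9967; B=V−Δ·S=-71.3872
Node (2,2) S=45.3789: V=(p*·100.0000+(1−p*)·100.0000)/1.42=70.4225; Δ=(100.0000−100.0000)/(66.7070−33.5804)=0.0000; B=V−Δ·S=70.4225
Node (1,0) S=15.5400: V=(p*·65.5991+(1−p*)·0.0000)/1.42=43.0324; Δ=(65.5991−0.0000)/(22.8438−11.4996)=5.7826; B=V−Δ·S=-46.8294
Node (1,1) S=30.8700: V=(p*·70.4225+(1−p*)·65.5991)/1.42=49.3607; Δ=(70.4225−65.5991)/(45.3789−22.8438)=0.2140; B=V−Δ·S=42.7532
Node (0,0) S=21.0000: V=(p*·49.3607+(1−p*)·43.0324)/1.42=34.4558; Δ=(49.3607−43.0324)/(30.8700−15.5400)=0.4128; B=V−Δ·S=25.7869
Check: Δ(0,0)·S0 + B(0,0) = 34.4558 = V0.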